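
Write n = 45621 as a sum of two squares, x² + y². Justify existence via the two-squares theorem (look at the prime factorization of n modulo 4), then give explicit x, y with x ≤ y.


Step 1: Factor n = 45621 = 3^2 · 37 · 137.
Step 2: Check the mod-4 condition on each prime factor: 3 ≡ 3 (mod 4), exponent 2 (must be even); 37 ≡ 1 (mod 4), exponent 1; 137 ≡ 1 (mod 4), exponent 1.
All primes ≡ 3 (mod 4) appear to even exponent (or don't appear), so by the two-squares theorem n IS expressible as a sum of two squares.
Step 3: Build a representation. Group n = k² · m with k = 3 and m = 37 · 137 = 5069 (a product of primes ≡ 1 (mod 4)); a representation of m scales to one of n via (k·x)² + (k·y)² = k²(x² + y²). Each prime p ≡ 1 (mod 4) is itself a sum of two squares; find a² by testing p − a² for a perfect square:
  37: 37 − 1² = 36 = 6² ⇒ 37 = 1² + 6².
  137: 137 − 1² = 136, 137 − 2² = 133, 137 − 3² = 128, 137 − 4² = 121 = 11² ⇒ 137 = 4² + 11².
  Combine using the Brahmagupta–Fibonacci identity (a² + b²)(c² + d²) = (ac − bd)² + (ad + bc)² = (ac + bd)² + (ad − bc)²:
  37 · 137 = 5069: from (1² + 6²)(4² + 11²), take (1·4 − 6·11, 1·11 + 6·4) = (4 − 66, 11 + 24) = (-62, 35); dropping signs (only squares matter) gives (62, 35); check 62² + 35² = 3844 + 1225 = 5069 ✓.
  Scale by k = 3: (3·62, 3·35) = (186, 105).
Step 4: Order so x ≤ y and verify: 105² + 186² = 11025 + 34596 = 45621 = n. ✓

n = 45621 = 105² + 186² (one valid representation with x ≤ y).


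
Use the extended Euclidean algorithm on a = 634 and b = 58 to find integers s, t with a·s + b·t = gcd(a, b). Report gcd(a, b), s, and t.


Euclidean algorithm on (634, 58) — divide until remainder is 0:
  634 = 10 · 58 + 54
  58 = 1 · 54 + 4
  54 = 13 · 4 + 2
  4 = 2 · 2 + 0
gcd(634, 58) = 2.
Track Bezout coefficients alongside the remainders: start with r₀ = 634 = a·1 + b·0 (s = 1, t = 0) and r₁ = 58 = a·0 + b·1 (s = 0, t = 1); each new remainder r_{k+1} = r_{k-1} − q_k·r_k inherits s_{k+1} = s_{k-1} − q_k·s_k, t_{k+1} = t_{k-1} − q_k·t_k, so r_k = a·s_k + b·t_k at every step:
  q = 10: r = 54, s = 1 − 10·0 = 1, t = 0 − 10·1 = -10  (check: 634·1 + 58·(-10) = 54)
  q = 1: r = 4, s = 0 − 1·1 = -1, t = 1 − 1·(-10) = 11  (check: 634·(-1) + 58·11 = 4)
  q = 13: r = 2, s = 1 − 13·(-1) = 14, t = -10 − 13·11 = -153  (check: 634·14 + 58·(-153) = 2)
The row with r = 2 (the gcd) gives the Bezout coefficients s = 14, t = -153.
Result: 634 · (14) + 58 · (-153) = 2.

gcd(634, 58) = 2; s = 14, t = -153 (check: 634·14 + 58·(-153) = 2).


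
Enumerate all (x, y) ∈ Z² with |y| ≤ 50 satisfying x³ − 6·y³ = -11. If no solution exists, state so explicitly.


The equation is x³ - 6y³ = -11. For fixed y, x³ = 6·y³ − 11, so a solution requires the RHS to be a perfect cube.
Strategy: iterate y from -50 to 50, compute RHS = 6·y³ − 11, and check whether it is a (positive or negative) perfect cube.
Check small values of y:
  y = 0: RHS = -11 is not a perfect cube.
  y = 1: RHS = -5 is not a perfect cube.
  y = -1: RHS = -17 is not a perfect cube.
  y = 2: RHS = 37 is not a perfect cube.
  y = -2: RHS = -59 is not a perfect cube.
  y = 3: RHS = 151 is not a perfect cube.
  y = -3: RHS = -173 is not a perfect cube.
Continuing the search up to |y| = 50 finds no solutions either.
No (x, y) in the scanned range satisfies the equation.

No integer solutions with |y| ≤ 50.


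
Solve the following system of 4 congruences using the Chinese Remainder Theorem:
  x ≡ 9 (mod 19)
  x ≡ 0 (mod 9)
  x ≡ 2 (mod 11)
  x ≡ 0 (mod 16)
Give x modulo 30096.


Product of moduli M = 19 · 9 · 11 · 16 = 30096.
Merge one congruence at a time:
  Start: x ≡ 9 (mod 19).
  Combine with x ≡ 0 (mod 9); new modulus lcm = 171.
    Write x = 9 + 19·t and substitute into x ≡ 0 (mod 9): 19·t ≡ 0 − 9 = -9 (mod 9).
    Reduce coefficients mod 9: 1·t ≡ 0 (mod 9).
    So t ≡ 0 (mod 9).
    Then x = 9 + 19·0 = 9, valid modulo lcm(19, 9) = 171: x ≡ 9 (mod 171).
  Combine with x ≡ 2 (mod 11); new modulus lcm = 1881.
    Write x = 9 + 171·t and substitute into x ≡ 2 (mod 11): 171·t ≡ 2 − 9 = -7 (mod 11).
    Reduce coefficients mod 11: 6·t ≡ 4 (mod 11).
    The inverse of 6 mod 11 is 2 (since 6·2 = 12 = 1·11 + 1), so t ≡ 2·4 = 8 ≡ 8 (mod 11).
    Then x = 9 + 171·8 = 1377, valid modulo lcm(171, 11) = 1881: x ≡ 1377 (mod 1881).
  Combine with x ≡ 0 (mod 16); new modulus lcm = 30096.
    Write x = 1377 + 1881·t and substitute into x ≡ 0 (mod 16): 1881·t ≡ 0 − 1377 = -1377 (mod 16).
    Reduce coefficients mod 16: 9·t ≡ 15 (mod 16).
    The inverse of 9 mod 16 is 9 (since 9·9 = 81 = 5·16 + 1), so t ≡ 9·15 = 135 ≡ 7 (mod 16).
    Then x = 1377 + 1881·7 = 14544, valid modulo lcm(1881, 16) = 30096: x ≡ 14544 (mod 30096).
Verify against each original: 14544 mod 19 = 9, 14544 mod 9 = 0, 14544 mod 11 = 2, 14544 mod 16 = 0.

x ≡ 14544 (mod 30096).


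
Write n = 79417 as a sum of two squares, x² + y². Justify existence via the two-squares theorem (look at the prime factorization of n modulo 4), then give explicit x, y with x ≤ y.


Step 1: Factor n = 79417 = 13 · 41 · 149.
Step 2: Check the mod-4 condition on each prime factor: 13 ≡ 1 (mod 4), exponent 1; 41 ≡ 1 (mod 4), exponent 1; 149 ≡ 1 (mod 4), exponent 1.
All primes ≡ 3 (mod 4) appear to even exponent (or don't appear), so by the two-squares theorem n IS expressible as a sum of two squares.
Step 3: Build a representation. Here n = 13 · 41 · 149 is a product of primes ≡ 1 (mod 4). Each prime p ≡ 1 (mod 4) is itself a sum of two squares; find a² by testing p − a² for a perfect square:
  13: 13 − 1² = 12, 13 − 2² = 9 = 3² ⇒ 13 = 2² + 3².
  41: 41 − 1² = 40, 41 − 2² = 37, 41 − 3² = 32, 41 − 4² = 25 = 5² ⇒ 41 = 4² + 5².
  149: 149 − 1² = 148, 149 − 2² = 145, 149 − 3² = 140, 149 − 4² = 133, 149 − 5² = 124, 149 − 6² = 113, 149 − 7² = 100 = 10² ⇒ 149 = 7² + 10².
  Combine using the Brahmagupta–Fibonacci identity (a² + b²)(c² + d²) = (ac − bd)² + (ad + bc)² = (ac + bd)² + (ad − bc)²:
  13 · 41 = 533: from (2² + 3²)(4² + 5²), take (2·4 − 3·5, 2·5 + 3·4) = (8 − 15, 10 + 12) = (-7, 22); dropping signs (only squares matter) gives (7, 22); check 7² + 22² = 49 + 484 = 533 ✓.
  533 · 149 = 79417: from (7² + 22²)(7² + 10²), take (7·7 − 22·10, 7·10 + 22·7) = (49 − 220, 70 + 154) = (-171, 224); dropping signs (only squares matter) gives (171, 224); check 171² + 224² = 29241 + 50176 = 79417 ✓.
Step 4: Order so x ≤ y and verify: 171² + 224² = 29241 + 50176 = 79417 = n. ✓

n = 79417 = 171² + 224² (one valid representation with x ≤ y).


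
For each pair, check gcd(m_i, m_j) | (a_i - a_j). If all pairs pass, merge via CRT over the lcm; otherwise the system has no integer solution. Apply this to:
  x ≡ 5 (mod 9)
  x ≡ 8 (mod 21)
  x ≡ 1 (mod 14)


Moduli 9, 21, 14 are not pairwise coprime, so CRT works modulo lcm(m_i) when all pairwise compatibility conditions hold.
Pairwise compatibility: gcd(m_i, m_j) must divide a_i - a_j for every pair.
Merge one congruence at a time:
  Start: x ≡ 5 (mod 9).
  Combine with x ≡ 8 (mod 21): gcd(9, 21) = 3; 8 - 5 = 3, which IS divisible by 3, so compatible.
    Write x = 5 + 9·t and substitute into x ≡ 8 (mod 21): 9·t ≡ 8 − 5 = 3 (mod 21).
    Divide the congruence (and modulus) by g = 3: 3·t ≡ 1 (mod 7).
    The inverse of 3 mod 7 is 5 (since 3·5 = 15 = 2·7 + 1), so t ≡ 5·1 = 5 ≡ 5 (mod 7).
    Then x = 5 + 9·5 = 50, valid modulo lcm(9, 21) = 63: x ≡ 50 (mod 63).
  Combine with x ≡ 1 (mod 14): gcd(63, 14) = 7; 1 - 50 = -49, which IS divisible by 7, so compatible.
    Write x = 50 + 63·t and substitute into x ≡ 1 (mod 14): 63·t ≡ 1 − 50 = -49 (mod 14).
    Divide the congruence (and modulus) by g = 7: 9·t ≡ -7 (mod 2).
    Reduce coefficients mod 2: 1·t ≡ 1 (mod 2).
    So t ≡ 1 (mod 2).
    Then x = 50 + 63·1 = 113, valid modulo lcm(63, 14) = 126: x ≡ 113 (mod 126).
Verify: 113 mod 9 = 5, 113 mod 21 = 8, 113 mod 14 = 1.

x ≡ 113 (mod 126).


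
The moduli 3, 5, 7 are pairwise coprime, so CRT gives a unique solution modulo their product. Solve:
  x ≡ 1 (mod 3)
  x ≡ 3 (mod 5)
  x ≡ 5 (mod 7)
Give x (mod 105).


Moduli 3, 5, 7 are pairwise coprime; by CRT there is a unique solution modulo M = 3 · 5 · 7 = 105.
Solve pairwise, accumulating the modulus:
  Start with x ≡ 1 (mod 3).
  Combine with x ≡ 3 (mod 5): since gcd(3, 5) = 1, we get a unique residue mod 15.
    Write x = 1 + 3·t and substitute into x ≡ 3 (mod 5): 3·t ≡ 3 − 1 = 2 (mod 5).
    The inverse of 3 mod 5 is 2 (since 3·2 = 6 = 1·5 + 1), so t ≡ 2·2 = 4 ≡ 4 (mod 5).
    Then x = 1 + 3·4 = 13, valid modulo lcm(3, 5) = 15: x ≡ 13 (mod 15).
  Combine with x ≡ 5 (mod 7): since gcd(15, 7) = 1, we get a unique residue mod 105.
    Write x = 13 + 15·t and substitute into x ≡ 5 (mod 7): 15·t ≡ 5 − 13 = -8 (mod 7).
    Reduce coefficients mod 7: 1·t ≡ 6 (mod 7).
    So t ≡ 6 (mod 7).
    Then x = 13 + 15·6 = 103, valid modulo lcm(15, 7) = 105: x ≡ 103 (mod 105).
Verify: 103 mod 3 = 1 ✓, 103 mod 5 = 3 ✓, 103 mod 7 = 5 ✓.

x ≡ 103 (mod 105).


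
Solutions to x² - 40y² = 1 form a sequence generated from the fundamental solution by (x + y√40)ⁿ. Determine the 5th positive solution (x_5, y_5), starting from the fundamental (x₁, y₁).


Step 1: Find the fundamental solution (x₁, y₁) of x² - 40y² = 1.
  Expand √40 as a continued fraction. a₀ = ⌊√40⌋ = 6; iterate m_{k+1} = d_k·a_k − m_k, d_{k+1} = (40 − m_{k+1}²)/d_k, a_{k+1} = ⌊(a₀ + m_{k+1})/d_{k+1}⌋ (starting m₀ = 0, d₀ = 1), with convergents p_k = a_k·p_{k-1} + p_{k-2}, q_k = a_k·q_{k-1} + q_{k-2} (p₋₁ = 1, q₋₁ = 0):
  k = 0: a₀ = 6; p₀/q₀ = 6/1; p₀² − 40·q₀² = 36 − 40 = -4.
  k = 1: m = 6, d = 4, a = ⌊(6 + 6)/4⌋ = 3; p/q = (3·6 + 1)/(3·1 + 0) = 19/3; p² − 40·q² = 361 − 360 = 1.
  The first convergent with p² − 40·q² = 1 gives the fundamental solution (x₁, y₁) = (19, 3).
Step 2: Apply the recurrence (x_{n+1}, y_{n+1}) = (x₁x_n + 40y₁y_n, x₁y_n + y₁x_n) repeatedly.
  From (x_1, y_1) = (19, 3): x_2 = 19·19 + 40·3·3 = 721; y_2 = 19·3 + 3·19 = 114.
  From (x_2, y_2) = (721, 114): x_3 = 19·721 + 40·3·114 = 27379; y_3 = 19·114 + 3·721 = 4329.
  From (x_3, y_3) = (27379, 4329): x_4 = 19·27379 + 40·3·4329 = 1039681; y_4 = 19·4329 + 3·27379 = 164388.
  From (x_4, y_4) = (1039681, 164388): x_5 = 19·1039681 + 40·3·164388 = 39480499; y_5 = 19·164388 + 3·1039681 = 6242415.
Step 3: Verify x_5² - 40·y_5² = 1558709801289001 - 1558709801289000 = 1 (should be 1). ✓

(x_1, y_1) = (19, 3); (x_5, y_5) = (39480499, 6242415).


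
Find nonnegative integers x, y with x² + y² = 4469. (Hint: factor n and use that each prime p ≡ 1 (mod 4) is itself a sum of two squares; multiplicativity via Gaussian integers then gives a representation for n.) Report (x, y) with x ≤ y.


Step 1: Factor n = 4469 = 41 · 109.
Step 2: Check the mod-4 condition on each prime factor: 41 ≡ 1 (mod 4), exponent 1; 109 ≡ 1 (mod 4), exponent 1.
All primes ≡ 3 (mod 4) appear to even exponent (or don't appear), so by the two-squares theorem n IS expressible as a sum of two squares.
Step 3: Build a representation. Here n = 41 · 109 is a product of primes ≡ 1 (mod 4). Each prime p ≡ 1 (mod 4) is itself a sum of two squares; find a² by testing p − a² for a perfect square:
  41: 41 − 1² = 40, 41 − 2² = 37, 41 − 3² = 32, 41 − 4² = 25 = 5² ⇒ 41 = 4² + 5².
  109: 109 − 1² = 108, 109 − 2² = 105, 109 − 3² = 100 = 10² ⇒ 109 = 3² + 10².
  Combine using the Brahmagupta–Fibonacci identity (a² + b²)(c² + d²) = (ac − bd)² + (ad + bc)² = (ac + bd)² + (ad − bc)²:
  41 · 109 = 4469: from (4² + 5²)(3² + 10²), take (4·3 − 5·10, 4·10 + 5·3) = (12 − 50, 40 + 15) = (-38, 55); dropping signs (only squares matter) gives (38, 55); check 38² + 55² = 1444 + 3025 = 4469 ✓.
Step 4: Order so x ≤ y and verify: 38² + 55² = 1444 + 3025 = 4469 = n. ✓

n = 4469 = 38² + 55² (one valid representation with x ≤ y).


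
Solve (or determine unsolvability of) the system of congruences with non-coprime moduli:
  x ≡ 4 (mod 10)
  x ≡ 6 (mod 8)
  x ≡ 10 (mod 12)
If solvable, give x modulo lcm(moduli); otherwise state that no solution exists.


Moduli 10, 8, 12 are not pairwise coprime, so CRT works modulo lcm(m_i) when all pairwise compatibility conditions hold.
Pairwise compatibility: gcd(m_i, m_j) must divide a_i - a_j for every pair.
Merge one congruence at a time:
  Start: x ≡ 4 (mod 10).
  Combine with x ≡ 6 (mod 8): gcd(10, 8) = 2; 6 - 4 = 2, which IS divisible by 2, so compatible.
    Write x = 4 + 10·t and substitute into x ≡ 6 (mod 8): 10·t ≡ 6 − 4 = 2 (mod 8).
    Divide the congruence (and modulus) by g = 2: 5·t ≡ 1 (mod 4).
    Reduce coefficients mod 4: 1·t ≡ 1 (mod 4).
    So t ≡ 1 (mod 4).
    Then x = 4 + 10·1 = 14, valid modulo lcm(10, 8) = 40: x ≡ 14 (mod 40).
  Combine with x ≡ 10 (mod 12): gcd(40, 12) = 4; 10 - 14 = -4, which IS divisible by 4, so compatible.
    Write x = 14 + 40·t and substitute into x ≡ 10 (mod 12): 40·t ≡ 10 − 14 = -4 (mod 12).
    Divide the congruence (and modulus) by g = 4: 10·t ≡ -1 (mod 3).
    Reduce coefficients mod 3: 1·t ≡ 2 (mod 3).
    So t ≡ 2 (mod 3).
    Then x = 14 + 40·2 = 94, valid modulo lcm(40, 12) = 120: x ≡ 94 (mod 120).
Verify: 94 mod 10 = 4, 94 mod 8 = 6, 94 mod 12 = 10.

x ≡ 94 (mod 120).


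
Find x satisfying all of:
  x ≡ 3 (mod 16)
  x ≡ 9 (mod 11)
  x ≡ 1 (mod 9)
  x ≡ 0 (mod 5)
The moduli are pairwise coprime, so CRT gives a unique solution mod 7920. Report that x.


Product of moduli M = 16 · 11 · 9 · 5 = 7920.
Merge one congruence at a time:
  Start: x ≡ 3 (mod 16).
  Combine with x ≡ 9 (mod 11); new modulus lcm = 176.
    Write x = 3 + 16·t and substitute into x ≡ 9 (mod 11): 16·t ≡ 9 − 3 = 6 (mod 11).
    Reduce coefficients mod 11: 5·t ≡ 6 (mod 11).
    The inverse of 5 mod 11 is 9 (since 5·9 = 45 = 4·11 + 1), so t ≡ 9·6 = 54 ≡ 10 (mod 11).
    Then x = 3 + 16·10 = 163, valid modulo lcm(16, 11) = 176: x ≡ 163 (mod 176).
  Combine with x ≡ 1 (mod 9); new modulus lcm = 1584.
    Write x = 163 + 176·t and substitute into x ≡ 1 (mod 9): 176·t ≡ 1 − 163 = -162 (mod 9).
    Reduce coefficients mod 9: 5·t ≡ 0 (mod 9).
    The inverse of 5 mod 9 is 2 (since 5·2 = 10 = 1·9 + 1), so t ≡ 2·0 = 0 ≡ 0 (mod 9).
    Then x = 163 + 176·0 = 163, valid modulo lcm(176, 9) = 1584: x ≡ 163 (mod 1584).
  Combine with x ≡ 0 (mod 5); new modulus lcm = 7920.
    Write x = 163 + 1584·t and substitute into x ≡ 0 (mod 5): 1584·t ≡ 0 − 163 = -163 (mod 5).
    Reduce coefficients mod 5: 4·t ≡ 2 (mod 5).
    The inverse of 4 mod 5 is 4 (since 4·4 = 16 = 3·5 + 1), so t ≡ 4·2 = 8 ≡ 3 (mod 5).
    Then x = 163 + 1584·3 = 4915, valid modulo lcm(1584, 5) = 7920: x ≡ 4915 (mod 7920).
Verify against each original: 4915 mod 16 = 3, 4915 mod 11 = 9, 4915 mod 9 = 1, 4915 mod 5 = 0.

x ≡ 4915 (mod 7920).


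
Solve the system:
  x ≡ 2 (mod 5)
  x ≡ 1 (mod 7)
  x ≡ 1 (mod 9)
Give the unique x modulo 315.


Moduli 5, 7, 9 are pairwise coprime; by CRT there is a unique solution modulo M = 5 · 7 · 9 = 315.
Solve pairwise, accumulating the modulus:
  Start with x ≡ 2 (mod 5).
  Combine with x ≡ 1 (mod 7): since gcd(5, 7) = 1, we get a unique residue mod 35.
    Write x = 2 + 5·t and substitute into x ≡ 1 (mod 7): 5·t ≡ 1 − 2 = -1 (mod 7).
    Reduce coefficients mod 7: 5·t ≡ 6 (mod 7).
    The inverse of 5 mod 7 is 3 (since 5·3 = 15 = 2·7 + 1), so t ≡ 3·6 = 18 ≡ 4 (mod 7).
    Then x = 2 + 5·4 = 22, valid modulo lcm(5, 7) = 35: x ≡ 22 (mod 35).
  Combine with x ≡ 1 (mod 9): since gcd(35, 9) = 1, we get a unique residue mod 315.
    Write x = 22 + 35·t and substitute into x ≡ 1 (mod 9): 35·t ≡ 1 − 22 = -21 (mod 9).
    Reduce coefficients mod 9: 8·t ≡ 6 (mod 9).
    The inverse of 8 mod 9 is 8 (since 8·8 = 64 = 7·9 + 1), so t ≡ 8·6 = 48 ≡ 3 (mod 9).
    Then x = 22 + 35·3 = 127, valid modulo lcm(35, 9) = 315: x ≡ 127 (mod 315).
Verify: 127 mod 5 = 2 ✓, 127 mod 7 = 1 ✓, 127 mod 9 = 1 ✓.

x ≡ 127 (mod 315).


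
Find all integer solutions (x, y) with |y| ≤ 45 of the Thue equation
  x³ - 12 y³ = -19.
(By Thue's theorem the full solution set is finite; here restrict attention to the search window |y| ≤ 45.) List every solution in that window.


The equation is x³ - 12y³ = -19. For fixed y, x³ = 12·y³ − 19, so a solution requires the RHS to be a perfect cube.
Strategy: iterate y from -45 to 45, compute RHS = 12·y³ − 19, and check whether it is a (positive or negative) perfect cube.
Check small values of y:
  y = 0: RHS = -19 is not a perfect cube.
  y = 1: RHS = -7 is not a perfect cube.
  y = -1: RHS = -31 is not a perfect cube.
  y = 2: RHS = 77 is not a perfect cube.
  y = -2: RHS = -115 is not a perfect cube.
  y = 3: RHS = 305 is not a perfect cube.
  y = -3: RHS = -343 = (-7)³ ⇒ x = -7 works.
Continuing the search up to |y| = 45 finds no further solutions beyond those listed.
Collected solutions: (-7, -3).

Solutions (with |y| ≤ 45): (-7, -3).


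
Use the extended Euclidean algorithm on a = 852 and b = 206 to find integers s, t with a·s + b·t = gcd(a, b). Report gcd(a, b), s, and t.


Euclidean algorithm on (852, 206) — divide until remainder is 0:
  852 = 4 · 206 + 28
  206 = 7 · 28 + 10
  28 = 2 · 10 + 8
  10 = 1 · 8 + 2
  8 = 4 · 2 + 0
gcd(852, 206) = 2.
Track Bezout coefficients alongside the remainders: start with r₀ = 852 = a·1 + b·0 (s = 1, t = 0) and r₁ = 206 = a·0 + b·1 (s = 0, t = 1); each new remainder r_{k+1} = r_{k-1} − q_k·r_k inherits s_{k+1} = s_{k-1} − q_k·s_k, t_{k+1} = t_{k-1} − q_k·t_k, so r_k = a·s_k + b·t_k at every step:
  q = 4: r = 28, s = 1 − 4·0 = 1, t = 0 − 4·1 = -4  (check: 852·1 + 206·(-4) = 28)
  q = 7: r = 10, s = 0 − 7·1 = -7, t = 1 − 7·(-4) = 29  (check: 852·(-7) + 206·29 = 10)
  q = 2: r = 8, s = 1 − 2·(-7) = 15, t = -4 − 2·29 = -62  (check: 852·15 + 206·(-62) = 8)
  q = 1: r = 2, s = -7 − 1·15 = -22, t = 29 − 1·(-62) = 91  (check: 852·(-22) + 206·91 = 2)
The row with r = 2 (the gcd) gives the Bezout coefficients s = -22, t = 91.
Result: 852 · (-22) + 206 · (91) = 2.

gcd(852, 206) = 2; s = -22, t = 91 (check: 852·(-22) + 206·91 = 2).


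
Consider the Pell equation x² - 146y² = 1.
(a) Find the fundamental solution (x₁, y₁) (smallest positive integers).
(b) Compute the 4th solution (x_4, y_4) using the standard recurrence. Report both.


Step 1: Find the fundamental solution (x₁, y₁) of x² - 146y² = 1.
  Expand √146 as a continued fraction. a₀ = ⌊√146⌋ = 12; iterate m_{k+1} = d_k·a_k − m_k, d_{k+1} = (146 − m_{k+1}²)/d_k, a_{k+1} = ⌊(a₀ + m_{k+1})/d_{k+1}⌋ (starting m₀ = 0, d₀ = 1), with convergents p_k = a_k·p_{k-1} + p_{k-2}, q_k = a_k·q_{k-1} + q_{k-2} (p₋₁ = 1, q₋₁ = 0):
  k = 0: a₀ = 12; p₀/q₀ = 12/1; p₀² − 146·q₀² = 144 − 146 = -2.
  k = 1: m = 12, d = 2, a = ⌊(12 + 12)/2⌋ = 12; p/q = (12·12 + 1)/(12·1 + 0) = 145/12; p² − 146·q² = 21025 − 21024 = 1.
  The first convergent with p² − 146·q² = 1 gives the fundamental solution (x₁, y₁) = (145, 12).
Step 2: Apply the recurrence (x_{n+1}, y_{n+1}) = (x₁x_n + 146y₁y_n, x₁y_n + y₁x_n) repeatedly.
  From (x_1, y_1) = (145, 12): x_2 = 145·145 + 146·12·12 = 42049; y_2 = 145·12 + 12·145 = 3480.
  From (x_2, y_2) = (42049, 3480): x_3 = 145·42049 + 146·12·3480 = 12194065; y_3 = 145·3480 + 12·42049 = 1009188.
  From (x_3, y_3) = (12194065, 1009188): x_4 = 145·12194065 + 146·12·1009188 = 3536236801; y_4 = 145·1009188 + 12·12194065 = 292661040.
Step 3: Verify x_4² - 146·y_4² = 12504970712746713601 - 12504970712746713600 = 1 (should be 1). ✓

(x_1, y_1) = (145, 12); (x_4, y_4) = (3536236801, 292661040).


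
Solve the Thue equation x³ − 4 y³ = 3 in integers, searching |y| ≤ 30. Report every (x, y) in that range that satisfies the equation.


The equation is x³ - 4y³ = 3. For fixed y, x³ = 4·y³ + 3, so a solution requires the RHS to be a perfect cube.
Strategy: iterate y from -30 to 30, compute RHS = 4·y³ + 3, and check whether it is a (positive or negative) perfect cube.
Check small values of y:
  y = 0: RHS = 3 is not a perfect cube.
  y = 1: RHS = 7 is not a perfect cube.
  y = -1: RHS = -1 = (-1)³ ⇒ x = -1 works.
  y = 2: RHS = 35 is not a perfect cube.
  y = -2: RHS = -29 is not a perfect cube.
  y = 3: RHS = 111 is not a perfect cube.
  y = -3: RHS = -105 is not a perfect cube.
Continuing the search up to |y| = 30 finds no further solutions beyond those listed.
Collected solutions: (-1, -1).

Solutions (with |y| ≤ 30): (-1, -1).


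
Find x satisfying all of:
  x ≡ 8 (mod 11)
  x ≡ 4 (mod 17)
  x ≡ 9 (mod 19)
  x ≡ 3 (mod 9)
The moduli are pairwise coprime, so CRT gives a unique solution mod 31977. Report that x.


Product of moduli M = 11 · 17 · 19 · 9 = 31977.
Merge one congruence at a time:
  Start: x ≡ 8 (mod 11).
  Combine with x ≡ 4 (mod 17); new modulus lcm = 187.
    Write x = 8 + 11·t and substitute into x ≡ 4 (mod 17): 11·t ≡ 4 − 8 = -4 (mod 17).
    Reduce coefficients mod 17: 11·t ≡ 13 (mod 17).
    The inverse of 11 mod 17 is 14 (since 11·14 = 154 = 9·17 + 1), so t ≡ 14·13 = 182 ≡ 12 (mod 17).
    Then x = 8 + 11·12 = 140, valid modulo lcm(11, 17) = 187: x ≡ 140 (mod 187).
  Combine with x ≡ 9 (mod 19); new modulus lcm = 3553.
    Write x = 140 + 187·t and substitute into x ≡ 9 (mod 19): 187·t ≡ 9 − 140 = -131 (mod 19).
    Reduce coefficients mod 19: 16·t ≡ 2 (mod 19).
    The inverse of 16 mod 19 is 6 (since 16·6 = 96 = 5·19 + 1), so t ≡ 6·2 = 12 ≡ 12 (mod 19).
    Then x = 140 + 187·12 = 2384, valid modulo lcm(187, 19) = 3553: x ≡ 2384 (mod 3553).
  Combine with x ≡ 3 (mod 9); new modulus lcm = 31977.
    Write x = 2384 + 3553·t and substitute into x ≡ 3 (mod 9): 3553·t ≡ 3 − 2384 = -2381 (mod 9).
    Reduce coefficients mod 9: 7·t ≡ 4 (mod 9).
    The inverse of 7 mod 9 is 4 (since 7·4 = 28 = 3·9 + 1), so t ≡ 4·4 = 16 ≡ 7 (mod 9).
    Then x = 2384 + 3553·7 = 27255, valid modulo lcm(3553, 9) = 31977: x ≡ 27255 (mod 31977).
Verify against each original: 27255 mod 11 = 8, 27255 mod 17 = 4, 27255 mod 19 = 9, 27255 mod 9 = 3.

x ≡ 27255 (mod 31977).


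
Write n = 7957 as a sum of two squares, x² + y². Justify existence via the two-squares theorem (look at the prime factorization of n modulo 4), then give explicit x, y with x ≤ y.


Step 1: Factor n = 7957 = 73 · 109.
Step 2: Check the mod-4 condition on each prime factor: 73 ≡ 1 (mod 4), exponent 1; 109 ≡ 1 (mod 4), exponent 1.
All primes ≡ 3 (mod 4) appear to even exponent (or don't appear), so by the two-squares theorem n IS expressible as a sum of two squares.
Step 3: Build a representation. Here n = 73 · 109 is a product of primes ≡ 1 (mod 4). Each prime p ≡ 1 (mod 4) is itself a sum of two squares; find a² by testing p − a² for a perfect square:
  73: 73 − 1² = 72, 73 − 2² = 69, 73 − 3² = 64 = 8² ⇒ 73 = 3² + 8².
  109: 109 − 1² = 108, 109 − 2² = 105, 109 − 3² = 100 = 10² ⇒ 109 = 3² + 10².
  Combine using the Brahmagupta–Fibonacci identity (a² + b²)(c² + d²) = (ac − bd)² + (ad + bc)² = (ac + bd)² + (ad − bc)²:
  73 · 109 = 7957: from (3² + 8²)(3² + 10²), take (3·3 − 8·10, 3·10 + 8·3) = (9 − 80, 30 + 24) = (-71, 54); dropping signs (only squares matter) gives (71, 54); check 71² + 54² = 5041 + 2916 = 7957 ✓.
Step 4: Order so x ≤ y and verify: 54² + 71² = 2916 + 5041 = 7957 = n. ✓

n = 7957 = 54² + 71² (one valid representation with x ≤ y).


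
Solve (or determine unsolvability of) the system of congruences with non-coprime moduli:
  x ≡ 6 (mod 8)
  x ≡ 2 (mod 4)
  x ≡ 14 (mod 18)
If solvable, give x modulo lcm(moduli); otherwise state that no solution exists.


Moduli 8, 4, 18 are not pairwise coprime, so CRT works modulo lcm(m_i) when all pairwise compatibility conditions hold.
Pairwise compatibility: gcd(m_i, m_j) must divide a_i - a_j for every pair.
Merge one congruence at a time:
  Start: x ≡ 6 (mod 8).
  Combine with x ≡ 2 (mod 4): gcd(8, 4) = 4; 2 - 6 = -4, which IS divisible by 4, so compatible.
    Write x = 6 + 8·t and substitute into x ≡ 2 (mod 4): 8·t ≡ 2 − 6 = -4 (mod 4).
    Divide the congruence (and modulus) by g = 4: 2·t ≡ -1 (mod 1).
    Modulo 1 every t works; take t = 0.
    Then x = 6 + 8·0 = 6, valid modulo lcm(8, 4) = 8: x ≡ 6 (mod 8).
  Combine with x ≡ 14 (mod 18): gcd(8, 18) = 2; 14 - 6 = 8, which IS divisible by 2, so compatible.
    Write x = 6 + 8·t and substitute into x ≡ 14 (mod 18): 8·t ≡ 14 − 6 = 8 (mod 18).
    Divide the congruence (and modulus) by g = 2: 4·t ≡ 4 (mod 9).
    The inverse of 4 mod 9 is 7 (since 4·7 = 28 = 3·9 + 1), so t ≡ 7·4 = 28 ≡ 1 (mod 9).
    Then x = 6 + 8·1 = 14, valid modulo lcm(8, 18) = 72: x ≡ 14 (mod 72).
Verify: 14 mod 8 = 6, 14 mod 4 = 2, 14 mod 18 = 14.

x ≡ 14 (mod 72).


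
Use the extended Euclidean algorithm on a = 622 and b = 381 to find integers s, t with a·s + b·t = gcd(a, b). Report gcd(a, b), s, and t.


Euclidean algorithm on (622, 381) — divide until remainder is 0:
  622 = 1 · 381 + 241
  381 = 1 · 241 + 140
  241 = 1 · 140 + 101
  140 = 1 · 101 + 39
  101 = 2 · 39 + 23
  39 = 1 · 23 + 16
  23 = 1 · 16 + 7
  16 = 2 · 7 + 2
  7 = 3 · 2 + 1
  2 = 2 · 1 + 0
gcd(622, 381) = 1.
Track Bezout coefficients alongside the remainders: start with r₀ = 622 = a·1 + b·0 (s = 1, t = 0) and r₁ = 381 = a·0 + b·1 (s = 0, t = 1); each new remainder r_{k+1} = r_{k-1} − q_k·r_k inherits s_{k+1} = s_{k-1} − q_k·s_k, t_{k+1} = t_{k-1} − q_k·t_k, so r_k = a·s_k + b·t_k at every step:
  q = 1: r = 241, s = 1 − 1·0 = 1, t = 0 − 1·1 = -1  (check: 622·1 + 381·(-1) = 241)
  q = 1: r = 140, s = 0 − 1·1 = -1, t = 1 − 1·(-1) = 2  (check: 622·(-1) + 381·2 = 140)
  q = 1: r = 101, s = 1 − 1·(-1) = 2, t = -1 − 1·2 = -3  (check: 622·2 + 381·(-3) = 101)
  q = 1: r = 39, s = -1 − 1·2 = -3, t = 2 − 1·(-3) = 5  (check: 622·(-3) + 381·5 = 39)
  q = 2: r = 23, s = 2 − 2·(-3) = 8, t = -3 − 2·5 = -13  (check: 622·8 + 381·(-13) = 23)
  q = 1: r = 16, s = -3 − 1·8 = -11, t = 5 − 1·(-13) = 18  (check: 622·(-11) + 381·18 = 16)
  q = 1: r = 7, s = 8 − 1·(-11) = 19, t = -13 − 1·18 = -31  (check: 622·19 + 381·(-31) = 7)
  q = 2: r = 2, s = -11 − 2·19 = -49, t = 18 − 2·(-31) = 80  (check: 622·(-49) + 381·80 = 2)
  q = 3: r = 1, s = 19 − 3·(-49) = 166, t = -31 − 3·80 = -271  (check: 622·166 + 381·(-271) = 1)
The row with r = 1 (the gcd) gives the Bezout coefficients s = 166, t = -271.
Result: 622 · (166) + 381 · (-271) = 1.

gcd(622, 381) = 1; s = 166, t = -271 (check: 622·166 + 381·(-271) = 1).


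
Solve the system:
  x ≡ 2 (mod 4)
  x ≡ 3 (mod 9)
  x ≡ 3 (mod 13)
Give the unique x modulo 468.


Moduli 4, 9, 13 are pairwise coprime; by CRT there is a unique solution modulo M = 4 · 9 · 13 = 468.
Solve pairwise, accumulating the modulus:
  Start with x ≡ 2 (mod 4).
  Combine with x ≡ 3 (mod 9): since gcd(4, 9) = 1, we get a unique residue mod 36.
    Write x = 2 + 4·t and substitute into x ≡ 3 (mod 9): 4·t ≡ 3 − 2 = 1 (mod 9).
    The inverse of 4 mod 9 is 7 (since 4·7 = 28 = 3·9 + 1), so t ≡ 7·1 = 7 ≡ 7 (mod 9).
    Then x = 2 + 4·7 = 30, valid modulo lcm(4, 9) = 36: x ≡ 30 (mod 36).
  Combine with x ≡ 3 (mod 13): since gcd(36, 13) = 1, we get a unique residue mod 468.
    Write x = 30 + 36·t and substitute into x ≡ 3 (mod 13): 36·t ≡ 3 − 30 = -27 (mod 13).
    Reduce coefficients mod 13: 10·t ≡ 12 (mod 13).
    The inverse of 10 mod 13 is 4 (since 10·4 = 40 = 3·13 + 1), so t ≡ 4·12 = 48 ≡ 9 (mod 13).
    Then x = 30 + 36·9 = 354, valid modulo lcm(36, 13) = 468: x ≡ 354 (mod 468).
Verify: 354 mod 4 = 2 ✓, 354 mod 9 = 3 ✓, 354 mod 13 = 3 ✓.

x ≡ 354 (mod 468).


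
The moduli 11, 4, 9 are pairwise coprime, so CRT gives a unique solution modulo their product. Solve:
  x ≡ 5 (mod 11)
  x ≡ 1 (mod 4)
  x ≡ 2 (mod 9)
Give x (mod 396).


Moduli 11, 4, 9 are pairwise coprime; by CRT there is a unique solution modulo M = 11 · 4 · 9 = 396.
Solve pairwise, accumulating the modulus:
  Start with x ≡ 5 (mod 11).
  Combine with x ≡ 1 (mod 4): since gcd(11, 4) = 1, we get a unique residue mod 44.
    Write x = 5 + 11·t and substitute into x ≡ 1 (mod 4): 11·t ≡ 1 − 5 = -4 (mod 4).
    Reduce coefficients mod 4: 3·t ≡ 0 (mod 4).
    The inverse of 3 mod 4 is 3 (since 3·3 = 9 = 2·4 + 1), so t ≡ 3·0 = 0 ≡ 0 (mod 4).
    Then x = 5 + 11·0 = 5, valid modulo lcm(11, 4) = 44: x ≡ 5 (mod 44).
  Combine with x ≡ 2 (mod 9): since gcd(44, 9) = 1, we get a unique residue mod 396.
    Write x = 5 + 44·t and substitute into x ≡ 2 (mod 9): 44·t ≡ 2 − 5 = -3 (mod 9).
    Reduce coefficients mod 9: 8·t ≡ 6 (mod 9).
    The inverse of 8 mod 9 is 8 (since 8·8 = 64 = 7·9 + 1), so t ≡ 8·6 = 48 ≡ 3 (mod 9).
    Then x = 5 + 44·3 = 137, valid modulo lcm(44, 9) = 396: x ≡ 137 (mod 396).
Verify: 137 mod 11 = 5 ✓, 137 mod 4 = 1 ✓, 137 mod 9 = 2 ✓.

x ≡ 137 (mod 396).


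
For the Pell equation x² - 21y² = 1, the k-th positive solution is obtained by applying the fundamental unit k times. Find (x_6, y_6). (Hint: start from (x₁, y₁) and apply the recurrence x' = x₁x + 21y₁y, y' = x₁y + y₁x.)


Step 1: Find the fundamental solution (x₁, y₁) of x² - 21y² = 1.
  Expand √21 as a continued fraction. a₀ = ⌊√21⌋ = 4; iterate m_{k+1} = d_k·a_k − m_k, d_{k+1} = (21 − m_{k+1}²)/d_k, a_{k+1} = ⌊(a₀ + m_{k+1})/d_{k+1}⌋ (starting m₀ = 0, d₀ = 1), with convergents p_k = a_k·p_{k-1} + p_{k-2}, q_k = a_k·q_{k-1} + q_{k-2} (p₋₁ = 1, q₋₁ = 0):
  k = 0: a₀ = 4; p₀/q₀ = 4/1; p₀² − 21·q₀² = 16 − 21 = -5.
  k = 1: m = 4, d = 5, a = ⌊(4 + 4)/5⌋ = 1; p/q = (1·4 + 1)/(1·1 + 0) = 5/1; p² − 21·q² = 25 − 21 = 4.
  k = 2: m = 1, d = 4, a = ⌊(4 + 1)/4⌋ = 1; p/q = (1·5 + 4)/(1·1 + 1) = 9/2; p² − 21·q² = 81 − 84 = -3.
  k = 3: m = 3, d = 3, a = ⌊(4 + 3)/3⌋ = 2; p/q = (2·9 + 5)/(2·2 + 1) = 23/5; p² − 21·q² = 529 − 525 = 4.
  k = 4: m = 3, d = 4, a = ⌊(4 + 3)/4⌋ = 1; p/q = (1·23 + 9)/(1·5 + 2) = 32/7; p² − 21·q² = 1024 − 1029 = -5.
  k = 5: m = 1, d = 5, a = ⌊(4 + 1)/5⌋ = 1; p/q = (1·32 + 23)/(1·7 + 5) = 55/12; p² − 21·q² = 3025 − 3024 = 1.
  The first convergent with p² − 21·q² = 1 gives the fundamental solution (x₁, y₁) = (55, 12).
Step 2: Apply the recurrence (x_{n+1}, y_{n+1}) = (x₁x_n + 21y₁y_n, x₁y_n + y₁x_n) repeatedly.
  From (x_1, y_1) = (55, 12): x_2 = 55·55 + 21·12·12 = 6049; y_2 = 55·12 + 12·55 = 1320.
  From (x_2, y_2) = (6049, 1320): x_3 = 55·6049 + 21·12·1320 = 665335; y_3 = 55·1320 + 12·6049 = 145188.
  From (x_3, y_3) = (665335, 145188): x_4 = 55·665335 + 21·12·145188 = 73180801; y_4 = 55·145188 + 12·665335 = 15969360.
  From (x_4, y_4) = (73180801, 15969360): x_5 = 55·73180801 + 21·12·15969360 = 8049222775; y_5 = 55·15969360 + 12·73180801 = 1756484412.
  From (x_5, y_5) = (8049222775, 1756484412): x_6 = 55·8049222775 + 21·12·1756484412 = 885341324449; y_6 = 55·1756484412 + 12·8049222775 = 193197315960.
Step 3: Verify x_6² - 21·y_6² = 783829260777109485153601 - 783829260777109485153600 = 1 (should be 1). ✓

(x_1, y_1) = (55, 12); (x_6, y_6) = (885341324449, 193197315960).


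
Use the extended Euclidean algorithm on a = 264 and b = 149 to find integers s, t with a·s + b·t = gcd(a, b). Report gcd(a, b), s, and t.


Euclidean algorithm on (264, 149) — divide until remainder is 0:
  264 = 1 · 149 + 115
  149 = 1 · 115 + 34
  115 = 3 · 34 + 13
  34 = 2 · 13 + 8
  13 = 1 · 8 + 5
  8 = 1 · 5 + 3
  5 = 1 · 3 + 2
  3 = 1 · 2 + 1
  2 = 2 · 1 + 0
gcd(264, 149) = 1.
Track Bezout coefficients alongside the remainders: start with r₀ = 264 = a·1 + b·0 (s = 1, t = 0) and r₁ = 149 = a·0 + b·1 (s = 0, t = 1); each new remainder r_{k+1} = r_{k-1} − q_k·r_k inherits s_{k+1} = s_{k-1} − q_k·s_k, t_{k+1} = t_{k-1} − q_k·t_k, so r_k = a·s_k + b·t_k at every step:
  q = 1: r = 115, s = 1 − 1·0 = 1, t = 0 − 1·1 = -1  (check: 264·1 + 149·(-1) = 115)
  q = 1: r = 34, s = 0 − 1·1 = -1, t = 1 − 1·(-1) = 2  (check: 264·(-1) + 149·2 = 34)
  q = 3: r = 13, s = 1 − 3·(-1) = 4, t = -1 − 3·2 = -7  (check: 264·4 + 149·(-7) = 13)
  q = 2: r = 8, s = -1 − 2·4 = -9, t = 2 − 2·(-7) = 16  (check: 264·(-9) + 149·16 = 8)
  q = 1: r = 5, s = 4 − 1·(-9) = 13, t = -7 − 1·16 = -23  (check: 264·13 + 149·(-23) = 5)
  q = 1: r = 3, s = -9 − 1·13 = -22, t = 16 − 1·(-23) = 39  (check: 264·(-22) + 149·39 = 3)
  q = 1: r = 2, s = 13 − 1·(-22) = 35, t = -23 − 1·39 = -62  (check: 264·35 + 149·(-62) = 2)
  q = 1: r = 1, s = -22 − 1·35 = -57, t = 39 − 1·(-62) = 101  (check: 264·(-57) + 149·101 = 1)
The row with r = 1 (the gcd) gives the Bezout coefficients s = -57, t = 101.
Result: 264 · (-57) + 149 · (101) = 1.

gcd(264, 149) = 1; s = -57, t = 101 (check: 264·(-57) + 149·101 = 1).


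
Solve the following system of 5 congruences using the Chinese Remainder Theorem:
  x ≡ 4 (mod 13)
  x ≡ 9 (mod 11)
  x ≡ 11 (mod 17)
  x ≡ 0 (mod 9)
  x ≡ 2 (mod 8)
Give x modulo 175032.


Product of moduli M = 13 · 11 · 17 · 9 · 8 = 175032.
Merge one congruence at a time:
  Start: x ≡ 4 (mod 13).
  Combine with x ≡ 9 (mod 11); new modulus lcm = 143.
    Write x = 4 + 13·t and substitute into x ≡ 9 (mod 11): 13·t ≡ 9 − 4 = 5 (mod 11).
    Reduce coefficients mod 11: 2·t ≡ 5 (mod 11).
    The inverse of 2 mod 11 is 6 (since 2·6 = 12 = 1·11 + 1), so t ≡ 6·5 = 30 ≡ 8 (mod 11).
    Then x = 4 + 13·8 = 108, valid modulo lcm(13, 11) = 143: x ≡ 108 (mod 143).
  Combine with x ≡ 11 (mod 17); new modulus lcm = 2431.
    Write x = 108 + 143·t and substitute into x ≡ 11 (mod 17): 143·t ≡ 11 − 108 = -97 (mod 17).
    Reduce coefficients mod 17: 7·t ≡ 5 (mod 17).
    The inverse of 7 mod 17 is 5 (since 7·5 = 35 = 2·17 + 1), so t ≡ 5·5 = 25 ≡ 8 (mod 17).
    Then x = 108 + 143·8 = 1252, valid modulo lcm(143, 17) = 2431: x ≡ 1252 (mod 2431).
  Combine with x ≡ 0 (mod 9); new modulus lcm = 21879.
    Write x = 1252 + 2431·t and substitute into x ≡ 0 (mod 9): 2431·t ≡ 0 − 1252 = -1252 (mod 9).
    Reduce coefficients mod 9: 1·t ≡ 8 (mod 9).
    So t ≡ 8 (mod 9).
    Then x = 1252 + 2431·8 = 20700, valid modulo lcm(2431, 9) = 21879: x ≡ 20700 (mod 21879).
  Combine with x ≡ 2 (mod 8); new modulus lcm = 175032.
    Write x = 20700 + 21879·t and substitute into x ≡ 2 (mod 8): 21879·t ≡ 2 − 20700 = -20698 (mod 8).
    Reduce coefficients mod 8: 7·t ≡ 6 (mod 8).
    The inverse of 7 mod 8 is 7 (since 7·7 = 49 = 6·8 + 1), so t ≡ 7·6 = 42 ≡ 2 (mod 8).
    Then x = 20700 + 21879·2 = 64458, valid modulo lcm(21879, 8) = 175032: x ≡ 64458 (mod 175032).
Verify against each original: 64458 mod 13 = 4, 64458 mod 11 = 9, 64458 mod 17 = 11, 64458 mod 9 = 0, 64458 mod 8 = 2.

x ≡ 64458 (mod 175032).


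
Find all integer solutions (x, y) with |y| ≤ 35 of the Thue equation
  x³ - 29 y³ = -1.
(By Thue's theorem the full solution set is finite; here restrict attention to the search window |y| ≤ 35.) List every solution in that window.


The equation is x³ - 29y³ = -1. For fixed y, x³ = 29·y³ − 1, so a solution requires the RHS to be a perfect cube.
Strategy: iterate y from -35 to 35, compute RHS = 29·y³ − 1, and check whether it is a (positive or negative) perfect cube.
Check small values of y:
  y = 0: RHS = -1 = (-1)³ ⇒ x = -1 works.
  y = 1: RHS = 28 is not a perfect cube.
  y = -1: RHS = -30 is not a perfect cube.
  y = 2: RHS = 231 is not a perfect cube.
  y = -2: RHS = -233 is not a perfect cube.
  y = 3: RHS = 782 is not a perfect cube.
  y = -3: RHS = -784 is not a perfect cube.
Continuing the search up to |y| = 35 finds no further solutions beyond those listed.
Collected solutions: (-1, 0).

Solutions (with |y| ≤ 35): (-1, 0).


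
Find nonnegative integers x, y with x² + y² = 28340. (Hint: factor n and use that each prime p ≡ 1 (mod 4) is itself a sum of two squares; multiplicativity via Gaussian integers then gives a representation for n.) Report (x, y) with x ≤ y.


Step 1: Factor n = 28340 = 2^2 · 5 · 13 · 109.
Step 2: Check the mod-4 condition on each prime factor: 2 = 2 (special); 5 ≡ 1 (mod 4), exponent 1; 13 ≡ 1 (mod 4), exponent 1; 109 ≡ 1 (mod 4), exponent 1.
All primes ≡ 3 (mod 4) appear to even exponent (or don't appear), so by the two-squares theorem n IS expressible as a sum of two squares.
Step 3: Build a representation. Group n = k² · m with k = 2 and m = 5 · 13 · 109 = 7085 (a product of primes ≡ 1 (mod 4)); a representation of m scales to one of n via (k·x)² + (k·y)² = k²(x² + y²). Each prime p ≡ 1 (mod 4) is itself a sum of two squares; find a² by testing p − a² for a perfect square:
  5: 5 − 1² = 4 = 2² ⇒ 5 = 1² + 2².
  13: 13 − 1² = 12, 13 − 2² = 9 = 3² ⇒ 13 = 2² + 3².
  109: 109 − 1² = 108, 109 − 2² = 105, 109 − 3² = 100 = 10² ⇒ 109 = 3² + 10².
  Combine using the Brahmagupta–Fibonacci identity (a² + b²)(c² + d²) = (ac − bd)² + (ad + bc)² = (ac + bd)² + (ad − bc)²:
  5 · 13 = 65: from (1² + 2²)(2² + 3²), take (1·2 − 2·3, 1·3 + 2·2) = (2 − 6, 3 + 4) = (-4, 7); dropping signs (only squares matter) gives (4, 7); check 4² + 7² = 16 + 49 = 65 ✓.
  65 · 109 = 7085: from (4² + 7²)(3² + 10²), take (4·3 − 7·10, 4·10 + 7·3) = (12 − 70, 40 + 21) = (-58, 61); dropping signs (only squares matter) gives (58, 61); check 58² + 61² = 3364 + 3721 = 7085 ✓.
  Scale by k = 2: (2·58, 2·61) = (116, 122).
Step 4: Order so x ≤ y and verify: 116² + 122² = 13456 + 14884 = 28340 = n. ✓

n = 28340 = 116² + 122² (one valid representation with x ≤ y).


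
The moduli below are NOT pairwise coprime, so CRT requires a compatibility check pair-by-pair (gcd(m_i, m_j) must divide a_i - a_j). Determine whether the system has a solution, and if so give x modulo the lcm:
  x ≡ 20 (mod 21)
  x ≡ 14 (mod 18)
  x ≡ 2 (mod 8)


Moduli 21, 18, 8 are not pairwise coprime, so CRT works modulo lcm(m_i) when all pairwise compatibility conditions hold.
Pairwise compatibility: gcd(m_i, m_j) must divide a_i - a_j for every pair.
Merge one congruence at a time:
  Start: x ≡ 20 (mod 21).
  Combine with x ≡ 14 (mod 18): gcd(21, 18) = 3; 14 - 20 = -6, which IS divisible by 3, so compatible.
    Write x = 20 + 21·t and substitute into x ≡ 14 (mod 18): 21·t ≡ 14 − 20 = -6 (mod 18).
    Divide the congruence (and modulus) by g = 3: 7·t ≡ -2 (mod 6).
    Reduce coefficients mod 6: 1·t ≡ 4 (mod 6).
    So t ≡ 4 (mod 6).
    Then x = 20 + 21·4 = 104, valid modulo lcm(21, 18) = 126: x ≡ 104 (mod 126).
  Combine with x ≡ 2 (mod 8): gcd(126, 8) = 2; 2 - 104 = -102, which IS divisible by 2, so compatible.
    Write x = 104 + 126·t and substitute into x ≡ 2 (mod 8): 126·t ≡ 2 − 104 = -102 (mod 8).
    Divide the congruence (and modulus) by g = 2: 63·t ≡ -51 (mod 4).
    Reduce coefficients mod 4: 3·t ≡ 1 (mod 4).
    The inverse of 3 mod 4 is 3 (since 3·3 = 9 = 2·4 + 1), so t ≡ 3·1 = 3 ≡ 3 (mod 4).
    Then x = 104 + 126·3 = 482, valid modulo lcm(126, 8) = 504: x ≡ 482 (mod 504).
Verify: 482 mod 21 = 20, 482 mod 18 = 14, 482 mod 8 = 2.

x ≡ 482 (mod 504).


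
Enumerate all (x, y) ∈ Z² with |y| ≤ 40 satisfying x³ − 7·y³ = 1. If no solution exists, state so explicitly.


The equation is x³ - 7y³ = 1. For fixed y, x³ = 7·y³ + 1, so a solution requires the RHS to be a perfect cube.
Strategy: iterate y from -40 to 40, compute RHS = 7·y³ + 1, and check whether it is a (positive or negative) perfect cube.
Check small values of y:
  y = 0: RHS = 1 = (1)³ ⇒ x = 1 works.
  y = 1: RHS = 8 = (2)³ ⇒ x = 2 works.
  y = -1: RHS = -6 is not a perfect cube.
  y = 2: RHS = 57 is not a perfect cube.
  y = -2: RHS = -55 is not a perfect cube.
  y = 3: RHS = 190 is not a perfect cube.
  y = -3: RHS = -188 is not a perfect cube.
Continuing the search up to |y| = 40 finds no further solutions beyond those listed.
Collected solutions: (1, 0), (2, 1).

Solutions (with |y| ≤ 40): (1, 0), (2, 1).
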